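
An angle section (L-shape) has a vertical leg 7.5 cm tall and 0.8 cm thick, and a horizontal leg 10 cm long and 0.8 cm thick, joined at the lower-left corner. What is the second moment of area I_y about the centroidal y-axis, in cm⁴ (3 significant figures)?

Break the section into simple shapes (no overlaps), measuring from the bottom-left corner of the bounding box.
Vertical leg: 0.8 × 7.5, A = 6 cm², x = 0.4 cm, Ī = 0.32 cm⁴.
Horizontal leg (remainder): 9.2 × 0.8, A = 7.36 cm², x = 5.4 cm, Ī = 51.913 cm⁴.
Centroid: x̄ = ΣA·x / ΣA = 3.1545 cm.
Transfer each piece to the centroidal y-axis using Ī + A·d² with d = x − 3.1545:
  vertical leg: d = -2.7545 cm → contributes +45.843 cm⁴
  horizontal leg (remainder): d = 2.2455 cm → contributes +89.024 cm⁴
Total I = 134.87 cm⁴.

I_y ≈ 135 cm⁴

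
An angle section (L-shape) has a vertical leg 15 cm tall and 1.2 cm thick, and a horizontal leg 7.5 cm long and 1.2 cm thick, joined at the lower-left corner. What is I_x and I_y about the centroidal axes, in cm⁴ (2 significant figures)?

I_x ≈ 590 cm⁴, I_y ≈ 100 cm⁴

Decompose the section into non-overlapping parts with the origin at the bottom-left of its bounding rectangle.
Vertical leg: 1.2 × 15, A = 18 cm², y = 7.5 cm, Ī = 337.5 cm⁴.
Horizontal leg (remainder): 6.3 × 1.2, A = 7.56 cm², y = 0.6 cm, Ī = 0.9072 cm⁴.
Centroid: ȳ = ΣA·y / ΣA = 5.459 cm.
Transfer each piece to the centroidal x-axis using Ī + A·d² with d = y − 5.459:
  vertical leg: d = 2.041 cm → contributes +412.5 cm⁴
  horizontal leg (remainder): d = -4.859 cm → contributes +179.4 cm⁴
Total I = 591.9 cm⁴.
For the y-axis: x̄ = 1.709 cm.
Repeating about the centroidal y-axis gives I_y = 102 cm⁴.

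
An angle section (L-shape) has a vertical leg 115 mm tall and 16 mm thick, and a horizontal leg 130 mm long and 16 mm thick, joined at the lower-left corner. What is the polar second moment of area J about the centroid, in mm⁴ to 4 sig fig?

Break the section into simple shapes (no overlaps), measuring from the bottom-left corner of the bounding box.
Vertical leg: 16 × 115, A = 1 840 mm², y = 57.5 mm, Ī = 2 027 833 mm⁴.
Horizontal leg (remainder): 114 × 16, A = 1 824 mm², y = 8 mm, Ī = 38 912 mm⁴.
Centroid: ȳ = ΣA·y / ΣA = 32.8581 mm.
Transfer each piece to the centroidal x-axis using Ī + A·d² with d = y − 32.8581:
  vertical leg: d = 24.6419 mm → contributes +3 145 126 mm⁴
  horizontal leg (remainder): d = -24.8581 mm → contributes +1 166 006 mm⁴
Total I = 4 311 132 mm⁴.
For the y-axis: x̄ = 40.3581 mm.
Repeating about the centroidal y-axis gives I_y = 5 884 672 mm⁴.
Polar second moment: J = I_x + I_y = 10 195 803 mm⁴.

J ≈ 1.020 × 10⁷ mm⁴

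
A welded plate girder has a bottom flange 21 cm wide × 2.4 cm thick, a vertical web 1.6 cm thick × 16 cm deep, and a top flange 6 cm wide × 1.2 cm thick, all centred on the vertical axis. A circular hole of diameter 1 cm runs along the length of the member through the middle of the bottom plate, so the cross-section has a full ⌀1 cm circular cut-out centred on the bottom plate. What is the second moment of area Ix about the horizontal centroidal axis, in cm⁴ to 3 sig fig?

Ix ≈ 3410 cm⁴

Split into non-overlapping primitives; take the origin at the lower-left of the bounding box.
Bottom plate: 21 × 2.4, A = 50.4 cm², y = 1.2 cm, Ī = 24.192 cm⁴.
Web plate: 1.6 × 16, A = 25.6 cm², y = 10.4 cm, Ī = 546.13 cm⁴.
Top plate: 6 × 1.2, A = 7.2 cm², y = 19 cm, Ī = 0.864 cm⁴.
Hole (subtracted): ⌀1, A = 0.7854 cm², y = 1.2 cm, Ī = 0.049087 cm⁴.
Centroid: ȳ = ΣA·y / ΣA = 5.6128 cm.
Transfer each piece to the horizontal centroidal axis using Ī + A·d² with d = y − 5.6128:
  bottom plate: d = -4.4128 cm → contributes +1005.6 cm⁴
  web plate: d = 4.7872 cm → contributes +1132.8 cm⁴
  top plate: d = 13.387 cm → contributes +1291.2 cm⁴
  hole: d = -4.4128 cm → contributes −15.343 cm⁴
Total I = 3414.3 cm⁴.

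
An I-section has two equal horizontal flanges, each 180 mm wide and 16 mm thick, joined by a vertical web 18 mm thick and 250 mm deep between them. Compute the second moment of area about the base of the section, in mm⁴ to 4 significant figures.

I_base ≈ 3.294 × 10⁸ mm⁴

Decompose the section into non-overlapping parts with the origin at the bottom-left of its bounding rectangle.
Bottom flange: 180 × 16, A = 2 880 mm², y = 8 mm, Ī = 61 440 mm⁴.
Web: 18 × 250, A = 4 500 mm², y = 141 mm, Ī = 23 437 500 mm⁴.
Top flange: 180 × 16, A = 2 880 mm², y = 274 mm, Ī = 61 440 mm⁴.
Transfer each piece to a horizontal axis along the bottom face using Ī + A·d² with d = y − 0:
  bottom flange: d = 8 mm → contributes +245 760 mm⁴
  web: d = 141 mm → contributes +112 902 000 mm⁴
  top flange: d = 274 mm → contributes +216 280 320 mm⁴
Total I = 329 428 080 mm⁴.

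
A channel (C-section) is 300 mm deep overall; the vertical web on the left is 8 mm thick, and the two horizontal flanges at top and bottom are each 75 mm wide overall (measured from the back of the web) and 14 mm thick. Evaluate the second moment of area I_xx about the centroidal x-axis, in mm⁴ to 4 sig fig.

I_xx ≈ 5.639 × 10⁷ mm⁴

Break the section into simple shapes (no overlaps), measuring from the bottom-left corner of the bounding box.
Web: 8 × 300, A = 2 400 mm², y = 150 mm, Ī = 18 000 000 mm⁴.
Top flange (beyond web): 67 × 14, A = 938 mm², y = 293 mm, Ī = 15320.7 mm⁴.
Bottom flange (beyond web): 67 × 14, A = 938 mm², y = 7 mm, Ī = 15320.7 mm⁴.
By symmetry the centroid is at mid-height, ȳ = 150 mm.
Transfer each piece to the centroidal x-axis using Ī + A·d² with d = y − 150:
  web: d = 0 mm → contributes +18 000 000 mm⁴
  top flange (beyond web): d = 143 mm → contributes +19 196 483 mm⁴
  bottom flange (beyond web): d = -143 mm → contributes +19 196 483 mm⁴
Total I = 56 392 965 mm⁴.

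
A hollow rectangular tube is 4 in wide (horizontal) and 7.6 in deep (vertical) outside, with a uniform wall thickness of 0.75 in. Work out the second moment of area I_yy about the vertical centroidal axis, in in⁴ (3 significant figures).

Treat the section as a set of non-overlapping primitives; coordinates are from the bounding-box lower-left.
Outer rectangle: 4 × 7.6, A = 30.4 in², x = 2 in, Ī = 40.533 in⁴.
Inner void (subtracted): 2.5 × 6.1, A = 15.25 in², x = 2 in, Ī = 7.9427 in⁴.
By symmetry the centroid is at mid-width, x̄ = 2 in.
All pieces are centred on the vertical centroidal axis, so I = ΣĪ (holes subtracted) = 32.591 in⁴.

I_yy ≈ 32.6 in⁴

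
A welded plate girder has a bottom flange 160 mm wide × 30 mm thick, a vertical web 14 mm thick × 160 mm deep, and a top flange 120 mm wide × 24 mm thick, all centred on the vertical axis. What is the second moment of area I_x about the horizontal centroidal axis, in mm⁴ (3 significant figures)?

Split into non-overlapping primitives; take the origin at the lower-left of the bounding box.
Bottom plate: 160 × 30, A = 4 800 mm², y = 15 mm, Ī = 360 000 mm⁴.
Web plate: 14 × 160, A = 2 240 mm², y = 110 mm, Ī = 4 778 667 mm⁴.
Top plate: 120 × 24, A = 2 880 mm², y = 202 mm, Ī = 138 240 mm⁴.
Centroid: ȳ = ΣA·y / ΣA = 90.742 mm.
Transfer each piece to the horizontal centroidal axis using Ī + A·d² with d = y − 90.742:
  bottom plate: d = -75.742 mm → contributes +27 896 836 mm⁴
  web plate: d = 19.258 mm → contributes +5 609 422 mm⁴
  top plate: d = 111.26 mm → contributes +35 787 908 mm⁴
Total I = 69 294 166 mm⁴.

I_x ≈ 6.93 × 10⁷ mm⁴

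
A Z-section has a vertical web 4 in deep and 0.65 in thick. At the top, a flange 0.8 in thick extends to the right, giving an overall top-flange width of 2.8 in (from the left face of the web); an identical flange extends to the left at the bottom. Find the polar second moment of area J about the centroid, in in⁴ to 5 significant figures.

J ≈ 20.616 in⁴

Break the section into simple shapes (no overlaps), measuring from the bottom-left corner of the bounding box.
Web: 0.65 × 4, A = 2.6 in², y = 2 in, Ī = 3.466667 in⁴.
Top flange (beyond web): 2.15 × 0.8, A = 1.72 in², y = 3.6 in, Ī = 0.09173333 in⁴.
Bottom flange (beyond web): 2.15 × 0.8, A = 1.72 in², y = 0.4 in, Ī = 0.09173333 in⁴.
Centroid: ȳ = ΣA·y / ΣA = 2 in.
Transfer each piece to the centroidal x-axis using Ī + A·d² with d = y − 2:
  web: d = 0 in → contributes +3.466667 in⁴
  top flange (beyond web): d = 1.6 in → contributes +4.494933 in⁴
  bottom flange (beyond web): d = -1.6 in → contributes +4.494933 in⁴
Total I = 12.45653 in⁴.
For the y-axis: x̄ = 2.475 in.
Repeating about the centroidal y-axis gives I_y = 8.159058 in⁴.
Polar second moment: J = I_x + I_y = 20.61559 in⁴.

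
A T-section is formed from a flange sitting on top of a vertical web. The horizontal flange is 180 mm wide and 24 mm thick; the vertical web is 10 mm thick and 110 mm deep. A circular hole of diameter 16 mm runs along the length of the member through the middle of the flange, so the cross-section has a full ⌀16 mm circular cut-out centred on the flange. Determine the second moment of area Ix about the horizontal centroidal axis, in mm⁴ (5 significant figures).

Ix ≈ 5.2104 × 10⁶ mm⁴

Treat the section as a set of non-overlapping primitives; coordinates are from the bounding-box lower-left.
Flange: 180 × 24, A = 4 320 mm², y = 122 mm, Ī = 207 360 mm⁴.
Web: 10 × 110, A = 1 100 mm², y = 55 mm, Ī = 1 109 167 mm⁴.
Hole (subtracted): ⌀16, A = 201.0619 mm², y = 122 mm, Ī = 3216.991 mm⁴.
Centroid: ȳ = ΣA·y / ΣA = 107.8784 mm.
Transfer each piece to the horizontal centroidal axis using Ī + A·d² with d = y − 107.8784:
  flange: d = 14.12165 mm → contributes +1 068 858 mm⁴
  web: d = -52.87835 mm → contributes +4 184 899 mm⁴
  hole: d = 14.12165 mm → contributes −43312.94 mm⁴
Total I = 5 210 444 mm⁴.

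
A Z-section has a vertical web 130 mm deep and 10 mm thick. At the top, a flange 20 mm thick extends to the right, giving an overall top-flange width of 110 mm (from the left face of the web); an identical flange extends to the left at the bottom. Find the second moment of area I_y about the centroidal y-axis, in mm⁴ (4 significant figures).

Split into non-overlapping primitives; take the origin at the lower-left of the bounding box.
Web: 10 × 130, A = 1 300 mm², x = 105 mm, Ī = 10833.3 mm⁴.
Top flange (beyond web): 100 × 20, A = 2 000 mm², x = 160 mm, Ī = 1 666 667 mm⁴.
Bottom flange (beyond web): 100 × 20, A = 2 000 mm², x = 50 mm, Ī = 1 666 667 mm⁴.
Centroid: x̄ = ΣA·x / ΣA = 105 mm.
Transfer each piece to the centroidal y-axis using Ī + A·d² with d = x − 105:
  web: d = 0 mm → contributes +10833.3 mm⁴
  top flange (beyond web): d = 55 mm → contributes +7 716 667 mm⁴
  bottom flange (beyond web): d = -55 mm → contributes +7 716 667 mm⁴
Total I = 15 444 167 mm⁴.

I_y ≈ 1.544 × 10⁷ mm⁴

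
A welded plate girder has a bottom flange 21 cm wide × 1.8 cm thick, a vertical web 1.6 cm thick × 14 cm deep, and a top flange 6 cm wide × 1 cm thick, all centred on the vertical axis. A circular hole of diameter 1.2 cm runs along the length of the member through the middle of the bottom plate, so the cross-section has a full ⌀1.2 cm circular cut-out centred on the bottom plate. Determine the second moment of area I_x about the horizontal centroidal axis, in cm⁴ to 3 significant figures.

Split into non-overlapping primitives; take the origin at the lower-left of the bounding box.
Bottom plate: 21 × 1.8, A = 37.8 cm², y = 0.9 cm, Ī = 10.206 cm⁴.
Web plate: 1.6 × 14, A = 22.4 cm², y = 8.8 cm, Ī = 365.87 cm⁴.
Top plate: 6 × 1, A = 6 cm², y = 16.3 cm, Ī = 0.5 cm⁴.
Hole (subtracted): ⌀1.2, A = 1.131 cm², y = 0.9 cm, Ī = 0.10179 cm⁴.
Centroid: ȳ = ΣA·y / ΣA = 5.0396 cm.
Transfer each piece to the horizontal centroidal axis using Ī + A·d² with d = y − 5.0396:
  bottom plate: d = -4.1396 cm → contributes +657.96 cm⁴
  web plate: d = 3.7604 cm → contributes +682.62 cm⁴
  top plate: d = 11.26 cm → contributes +761.28 cm⁴
  hole: d = -4.1396 cm → contributes −19.483 cm⁴
Total I = 2082.4 cm⁴.

I_x ≈ 2080 cm⁴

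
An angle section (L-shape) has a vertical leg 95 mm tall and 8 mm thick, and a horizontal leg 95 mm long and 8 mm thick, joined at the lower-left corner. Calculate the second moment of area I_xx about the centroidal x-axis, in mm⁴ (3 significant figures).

Split into non-overlapping primitives; take the origin at the lower-left of the bounding box.
Vertical leg: 8 × 95, A = 760 mm², y = 47.5 mm, Ī = 571 583 mm⁴.
Horizontal leg (remainder): 87 × 8, A = 696 mm², y = 4 mm, Ī = 3 712 mm⁴.
Centroid: ȳ = ΣA·y / ΣA = 26.706 mm.
Transfer each piece to the centroidal x-axis using Ī + A·d² with d = y − 26.706:
  vertical leg: d = 20.794 mm → contributes +900 199 mm⁴
  horizontal leg (remainder): d = -22.706 mm → contributes +362 545 mm⁴
Total I = 1 262 744 mm⁴.

I_xx ≈ 1.26 × 10⁶ mm⁴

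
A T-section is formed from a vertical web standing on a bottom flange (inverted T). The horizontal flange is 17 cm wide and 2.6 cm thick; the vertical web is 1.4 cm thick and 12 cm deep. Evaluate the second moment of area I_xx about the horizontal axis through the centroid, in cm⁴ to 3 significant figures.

Split into non-overlapping primitives; take the origin at the lower-left of the bounding box.
Flange: 17 × 2.6, A = 44.2 cm², y = 1.3 cm, Ī = 24.899 cm⁴.
Web: 1.4 × 12, A = 16.8 cm², y = 8.6 cm, Ī = 201.6 cm⁴.
Centroid: ȳ = ΣA·y / ΣA = 3.3105 cm.
Transfer each piece to the horizontal axis through the centroid using Ī + A·d² with d = y − 3.3105:
  flange: d = -2.0105 cm → contributes +203.56 cm⁴
  web: d = 5.2895 cm → contributes +671.65 cm⁴
Total I = 875.2 cm⁴.

I_xx ≈ 875 cm⁴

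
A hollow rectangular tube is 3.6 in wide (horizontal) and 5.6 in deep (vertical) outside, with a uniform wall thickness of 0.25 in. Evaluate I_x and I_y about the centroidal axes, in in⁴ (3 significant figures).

I_x ≈ 18.4 in⁴, I_y ≈ 9.11 in⁴

Split into non-overlapping primitives; take the origin at the lower-left of the bounding box.
Outer rectangle: 3.6 × 5.6, A = 20.16 in², y = 2.8 in, Ī = 52.685 in⁴.
Inner void (subtracted): 3.1 × 5.1, A = 15.81 in², y = 2.8 in, Ī = 34.268 in⁴.
By symmetry the centroid is at mid-height, ȳ = 2.8 in.
All pieces are centred on the centroidal x-axis, so I = ΣĪ (holes subtracted) = 18.417 in⁴.
Repeating about the centroidal y-axis gives I_y = 9.1116 in⁴.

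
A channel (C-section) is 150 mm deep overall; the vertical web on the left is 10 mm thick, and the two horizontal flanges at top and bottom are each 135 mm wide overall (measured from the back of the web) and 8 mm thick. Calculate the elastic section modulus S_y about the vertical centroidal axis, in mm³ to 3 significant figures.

Split into non-overlapping primitives; take the origin at the lower-left of the bounding box.
Web: 10 × 150, A = 1 500 mm², x = 5 mm, Ī = 12 500 mm⁴.
Top flange (beyond web): 125 × 8, A = 1 000 mm², x = 72.5 mm, Ī = 1 302 083 mm⁴.
Bottom flange (beyond web): 125 × 8, A = 1 000 mm², x = 72.5 mm, Ī = 1 302 083 mm⁴.
Centroid: x̄ = ΣA·x / ΣA = 43.571 mm.
Transfer each piece to the vertical centroidal axis using Ī + A·d² with d = x − 43.571:
  web: d = -38.571 mm → contributes +2 244 133 mm⁴
  top flange (beyond web): d = 28.929 mm → contributes +2 138 946 mm⁴
  bottom flange (beyond web): d = 28.929 mm → contributes +2 138 946 mm⁴
Total I = 6 522 024 mm⁴.
Extreme fibre distance c = 91.429 mm; S = I/c = 71 335 mm³.

S_y ≈ 7.13 × 10⁴ mm³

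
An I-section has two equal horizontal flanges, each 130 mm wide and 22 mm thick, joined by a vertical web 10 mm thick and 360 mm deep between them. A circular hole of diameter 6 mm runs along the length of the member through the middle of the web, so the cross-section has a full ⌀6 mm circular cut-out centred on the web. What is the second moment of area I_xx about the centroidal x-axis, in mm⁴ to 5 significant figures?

I_xx ≈ 2.4778 × 10⁸ mm⁴

Decompose the section into non-overlapping parts with the origin at the bottom-left of its bounding rectangle.
Bottom flange: 130 × 22, A = 2 860 mm², y = 11 mm, Ī = 115353.3 mm⁴.
Web: 10 × 360, A = 3 600 mm², y = 202 mm, Ī = 38 880 000 mm⁴.
Top flange: 130 × 22, A = 2 860 mm², y = 393 mm, Ī = 115353.3 mm⁴.
Hole (subtracted): ⌀6, A = 28.27433 mm², y = 202 mm, Ī = 63.61725 mm⁴.
By symmetry the centroid is at mid-height, ȳ = 202 mm.
Transfer each piece to the centroidal x-axis using Ī + A·d² with d = y − 202:
  bottom flange: d = -191 mm → contributes +104 451 013 mm⁴
  web: d = 0 mm → contributes +38 880 000 mm⁴
  top flange: d = 191 mm → contributes +104 451 013 mm⁴
  hole: d = 0 mm → contributes −63.61725 mm⁴
Total I = 247 781 963 mm⁴.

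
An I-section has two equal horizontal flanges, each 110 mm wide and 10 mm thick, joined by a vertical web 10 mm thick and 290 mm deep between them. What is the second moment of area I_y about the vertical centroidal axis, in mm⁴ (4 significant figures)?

I_y ≈ 2.243 × 10⁶ mm⁴

Treat the section as a set of non-overlapping primitives; coordinates are from the bounding-box lower-left.
Bottom flange: 110 × 10, A = 1 100 mm², x = 55 mm, Ī = 1 109 167 mm⁴.
Web: 10 × 290, A = 2 900 mm², x = 55 mm, Ī = 24166.7 mm⁴.
Top flange: 110 × 10, A = 1 100 mm², x = 55 mm, Ī = 1 109 167 mm⁴.
By symmetry the centroid is at mid-width, x̄ = 55 mm.
All pieces are centred on the vertical centroidal axis, so I = ΣĪ = 2 242 500 mm⁴.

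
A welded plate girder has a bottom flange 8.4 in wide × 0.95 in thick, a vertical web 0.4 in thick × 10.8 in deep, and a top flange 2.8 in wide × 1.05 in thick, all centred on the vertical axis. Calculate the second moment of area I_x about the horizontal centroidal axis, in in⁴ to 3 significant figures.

Break the section into simple shapes (no overlaps), measuring from the bottom-left corner of the bounding box.
Bottom plate: 8.4 × 0.95, A = 7.98 in², y = 0.475 in, Ī = 0.60016 in⁴.
Web plate: 0.4 × 10.8, A = 4.32 in², y = 6.35 in, Ī = 41.99 in⁴.
Top plate: 2.8 × 1.05, A = 2.94 in², y = 12.275 in, Ī = 0.27011 in⁴.
Centroid: ȳ = ΣA·y / ΣA = 4.4167 in.
Transfer each piece to the horizontal centroidal axis using Ī + A·d² with d = y − 4.4167:
  bottom plate: d = -3.9417 in → contributes +124.59 in⁴
  web plate: d = 1.9333 in → contributes +58.137 in⁴
  top plate: d = 7.8583 in → contributes +181.82 in⁴
Total I = 364.55 in⁴.

I_x ≈ 365 in⁴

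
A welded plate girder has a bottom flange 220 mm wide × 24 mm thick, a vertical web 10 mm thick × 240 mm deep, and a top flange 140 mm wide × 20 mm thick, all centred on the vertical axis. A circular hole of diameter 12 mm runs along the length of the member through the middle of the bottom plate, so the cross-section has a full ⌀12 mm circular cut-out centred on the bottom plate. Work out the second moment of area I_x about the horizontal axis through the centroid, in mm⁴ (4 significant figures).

Break the section into simple shapes (no overlaps), measuring from the bottom-left corner of the bounding box.
Bottom plate: 220 × 24, A = 5 280 mm², y = 12 mm, Ī = 253 440 mm⁴.
Web plate: 10 × 240, A = 2 400 mm², y = 144 mm, Ī = 11 520 000 mm⁴.
Top plate: 140 × 20, A = 2 800 mm², y = 274 mm, Ī = 93333.3 mm⁴.
Hole (subtracted): ⌀12, A = 113.097 mm², y = 12 mm, Ī = 1017.88 mm⁴.
Centroid: ȳ = ΣA·y / ΣA = 113.322 mm.
Transfer each piece to the horizontal axis through the centroid using Ī + A·d² with d = y − 113.322:
  bottom plate: d = -101.322 mm → contributes +54 459 184 mm⁴
  web plate: d = 30.6775 mm → contributes +13 778 669 mm⁴
  top plate: d = 160.678 mm → contributes +72 381 702 mm⁴
  hole: d = -101.322 mm → contributes −1 162 102 mm⁴
Total I = 139 457 452 mm⁴.

I_x ≈ 1.395 × 10⁸ mm⁴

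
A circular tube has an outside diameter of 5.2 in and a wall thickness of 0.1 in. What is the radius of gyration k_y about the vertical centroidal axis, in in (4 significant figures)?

k_y ≈ 1.803 in

Break the section into simple shapes (no overlaps), measuring from the bottom-left corner of the bounding box.
Outer circle: ⌀5.2, A = 21.2372 in², x = 2.6 in, Ī = 35.8908 in⁴.
Bore (subtracted): ⌀5, A = 19.635 in², x = 2.6 in, Ī = 30.6796 in⁴.
By symmetry the centroid is at mid-width, x̄ = 2.6 in.
All pieces are centred on the vertical centroidal axis, so I = ΣĪ (holes subtracted) = 5.2112 in⁴.
Radius of gyration: k = √(I/A) = √(5.2112 / 1.60221) = 1.80347 in.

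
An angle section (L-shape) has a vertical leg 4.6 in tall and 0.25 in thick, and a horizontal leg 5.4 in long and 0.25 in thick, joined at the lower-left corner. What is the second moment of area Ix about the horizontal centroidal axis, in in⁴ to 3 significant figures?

Split into non-overlapping primitives; take the origin at the lower-left of the bounding box.
Vertical leg: 0.25 × 4.6, A = 1.15 in², y = 2.3 in, Ī = 2.0278 in⁴.
Horizontal leg (remainder): 5.15 × 0.25, A = 1.2875 in², y = 0.125 in, Ī = 0.0067057 in⁴.
Centroid: ȳ = ΣA·y / ΣA = 1.1512 in.
Transfer each piece to the horizontal centroidal axis using Ī + A·d² with d = y − 1.1512:
  vertical leg: d = 1.1488 in → contributes +3.5457 in⁴
  horizontal leg (remainder): d = -1.0262 in → contributes +1.3624 in⁴
Total I = 4.9081 in⁴.

Ix ≈ 4.91 in⁴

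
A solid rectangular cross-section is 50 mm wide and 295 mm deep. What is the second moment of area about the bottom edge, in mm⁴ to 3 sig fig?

The section: 50 × 295, A = 14 750 mm², y = 147.5 mm, Ī = 106 968 229 mm⁴.
Transfer it to a horizontal axis along the bottom face using Ī + A·d² with d = y − 0:
  the section: d = 147.5 mm → contributes +427 872 917 mm⁴
Total I = 427 872 917 mm⁴.

I_base ≈ 4.28 × 10⁸ mm⁴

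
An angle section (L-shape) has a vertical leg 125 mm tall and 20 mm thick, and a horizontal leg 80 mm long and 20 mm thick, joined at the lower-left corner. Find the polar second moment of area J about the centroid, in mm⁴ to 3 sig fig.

J ≈ 7.27 × 10⁶ mm⁴

Decompose the section into non-overlapping parts with the origin at the bottom-left of its bounding rectangle.
Vertical leg: 20 × 125, A = 2 500 mm², y = 62.5 mm, Ī = 3 255 208 mm⁴.
Horizontal leg (remainder): 60 × 20, A = 1 200 mm², y = 10 mm, Ī = 40 000 mm⁴.
Centroid: ȳ = ΣA·y / ΣA = 45.473 mm.
Transfer each piece to the centroidal x-axis using Ī + A·d² with d = y − 45.473:
  vertical leg: d = 17.027 mm → contributes +3 980 007 mm⁴
  horizontal leg (remainder): d = -35.473 mm → contributes +1 549 998 mm⁴
Total I = 5 530 006 mm⁴.
For the y-axis: x̄ = 22.973 mm.
Repeating about the centroidal y-axis gives I_y = 1 740 631 mm⁴.
Polar second moment: J = I_x + I_y = 7 270 636 mm⁴.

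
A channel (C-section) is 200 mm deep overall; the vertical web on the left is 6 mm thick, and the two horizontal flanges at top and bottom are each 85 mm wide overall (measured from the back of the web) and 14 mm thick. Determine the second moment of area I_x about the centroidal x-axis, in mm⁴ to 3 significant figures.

I_x ≈ 2.32 × 10⁷ mm⁴

Break the section into simple shapes (no overlaps), measuring from the bottom-left corner of the bounding box.
Web: 6 × 200, A = 1 200 mm², y = 100 mm, Ī = 4 000 000 mm⁴.
Top flange (beyond web): 79 × 14, A = 1 106 mm², y = 193 mm, Ī = 18 065 mm⁴.
Bottom flange (beyond web): 79 × 14, A = 1 106 mm², y = 7 mm, Ī = 18 065 mm⁴.
By symmetry the centroid is at mid-height, ȳ = 100 mm.
Transfer each piece to the centroidal x-axis using Ī + A·d² with d = y − 100:
  web: d = 0 mm → contributes +4 000 000 mm⁴
  top flange (beyond web): d = 93 mm → contributes +9 583 859 mm⁴
  bottom flange (beyond web): d = -93 mm → contributes +9 583 859 mm⁴
Total I = 23 167 717 mm⁴.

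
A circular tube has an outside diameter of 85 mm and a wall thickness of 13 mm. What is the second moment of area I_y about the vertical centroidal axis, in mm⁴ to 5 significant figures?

Break the section into simple shapes (no overlaps), measuring from the bottom-left corner of the bounding box.
Outer circle: ⌀85, A = 5674.502 mm², x = 42.5 mm, Ī = 2 562 392 mm⁴.
Bore (subtracted): ⌀59, A = 2733.971 mm², x = 42.5 mm, Ī = 594809.6 mm⁴.
By symmetry the centroid is at mid-width, x̄ = 42.5 mm.
All pieces are centred on the vertical centroidal axis, so I = ΣĪ (holes subtracted) = 1 967 583 mm⁴.

I_y ≈ 1.9676 × 10⁶ mm⁴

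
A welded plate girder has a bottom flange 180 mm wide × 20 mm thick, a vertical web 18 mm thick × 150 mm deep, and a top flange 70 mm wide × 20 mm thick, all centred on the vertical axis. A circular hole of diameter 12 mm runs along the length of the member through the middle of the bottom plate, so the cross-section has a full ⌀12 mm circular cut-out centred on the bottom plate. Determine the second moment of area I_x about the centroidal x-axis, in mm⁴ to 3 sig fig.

I_x ≈ 3.64 × 10⁷ mm⁴

Break the section into simple shapes (no overlaps), measuring from the bottom-left corner of the bounding box.
Bottom plate: 180 × 20, A = 3 600 mm², y = 10 mm, Ī = 120 000 mm⁴.
Web plate: 18 × 150, A = 2 700 mm², y = 95 mm, Ī = 5 062 500 mm⁴.
Top plate: 70 × 20, A = 1 400 mm², y = 180 mm, Ī = 46 667 mm⁴.
Hole (subtracted): ⌀12, A = 113.1 mm², y = 10 mm, Ī = 1017.9 mm⁴.
Centroid: ȳ = ΣA·y / ΣA = 71.619 mm.
Transfer each piece to the centroidal x-axis using Ī + A·d² with d = y − 71.619:
  bottom plate: d = -61.619 mm → contributes +13 788 999 mm⁴
  web plate: d = 23.381 mm → contributes +6 538 468 mm⁴
  top plate: d = 108.38 mm → contributes +16 491 579 mm⁴
  hole: d = -61.619 mm → contributes −430 442 mm⁴
Total I = 36 388 603 mm⁴.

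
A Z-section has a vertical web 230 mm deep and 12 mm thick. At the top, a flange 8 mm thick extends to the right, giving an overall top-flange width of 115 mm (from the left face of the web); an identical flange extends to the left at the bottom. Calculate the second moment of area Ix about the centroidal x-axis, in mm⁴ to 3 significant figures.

Decompose the section into non-overlapping parts with the origin at the bottom-left of its bounding rectangle.
Web: 12 × 230, A = 2 760 mm², y = 115 mm, Ī = 12 167 000 mm⁴.
Top flange (beyond web): 103 × 8, A = 824 mm², y = 226 mm, Ī = 4394.7 mm⁴.
Bottom flange (beyond web): 103 × 8, A = 824 mm², y = 4 mm, Ī = 4394.7 mm⁴.
Centroid: ȳ = ΣA·y / ΣA = 115 mm.
Transfer each piece to the centroidal x-axis using Ī + A·d² with d = y − 115:
  web: d = 0 mm → contributes +12 167 000 mm⁴
  top flange (beyond web): d = 111 mm → contributes +10 156 899 mm⁴
  bottom flange (beyond web): d = -111 mm → contributes +10 156 899 mm⁴
Total I = 32 480 797 mm⁴.

Ix ≈ 3.25 × 10⁷ mm⁴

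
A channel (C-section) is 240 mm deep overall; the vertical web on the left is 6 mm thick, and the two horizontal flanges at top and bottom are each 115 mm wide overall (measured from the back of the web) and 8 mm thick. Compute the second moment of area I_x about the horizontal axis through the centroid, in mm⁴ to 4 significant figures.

I_x ≈ 3.039 × 10⁷ mm⁴

Decompose the section into non-overlapping parts with the origin at the bottom-left of its bounding rectangle.
Web: 6 × 240, A = 1 440 mm², y = 120 mm, Ī = 6 912 000 mm⁴.
Top flange (beyond web): 109 × 8, A = 872 mm², y = 236 mm, Ī = 4650.67 mm⁴.
Bottom flange (beyond web): 109 × 8, A = 872 mm², y = 4 mm, Ī = 4650.67 mm⁴.
By symmetry the centroid is at mid-height, ȳ = 120 mm.
Transfer each piece to the horizontal axis through the centroid using Ī + A·d² with d = y − 120:
  web: d = 0 mm → contributes +6 912 000 mm⁴
  top flange (beyond web): d = 116 mm → contributes +11 738 283 mm⁴
  bottom flange (beyond web): d = -116 mm → contributes +11 738 283 mm⁴
Total I = 30 388 565 mm⁴.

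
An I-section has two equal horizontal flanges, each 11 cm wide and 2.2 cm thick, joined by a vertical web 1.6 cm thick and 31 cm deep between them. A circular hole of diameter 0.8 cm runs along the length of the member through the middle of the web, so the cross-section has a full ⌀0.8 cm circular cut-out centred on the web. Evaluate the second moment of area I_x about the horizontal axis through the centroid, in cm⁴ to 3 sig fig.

I_x ≈ 1.73 × 10⁴ cm⁴

Break the section into simple shapes (no overlaps), measuring from the bottom-left corner of the bounding box.
Bottom flange: 11 × 2.2, A = 24.2 cm², y = 1.1 cm, Ī = 9.7607 cm⁴.
Web: 1.6 × 31, A = 49.6 cm², y = 17.7 cm, Ī = 3972.1 cm⁴.
Top flange: 11 × 2.2, A = 24.2 cm², y = 34.3 cm, Ī = 9.7607 cm⁴.
Hole (subtracted): ⌀0.8, A = 0.50265 cm², y = 17.7 cm, Ī = 0.020106 cm⁴.
By symmetry the centroid is at mid-height, ȳ = 17.7 cm.
Transfer each piece to the horizontal axis through the centroid using Ī + A·d² with d = y − 17.7:
  bottom flange: d = -16.6 cm → contributes +6678.3 cm⁴
  web: d = 0 cm → contributes +3972.1 cm⁴
  top flange: d = 16.6 cm → contributes +6678.3 cm⁴
  hole: d = 0 cm → contributes −0.020106 cm⁴
Total I = 17 329 cm⁴.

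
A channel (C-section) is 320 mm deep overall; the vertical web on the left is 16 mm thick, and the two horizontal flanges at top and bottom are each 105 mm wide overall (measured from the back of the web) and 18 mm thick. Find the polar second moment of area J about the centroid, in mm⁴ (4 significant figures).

J ≈ 1.245 × 10⁸ mm⁴

Decompose the section into non-overlapping parts with the origin at the bottom-left of its bounding rectangle.
Web: 16 × 320, A = 5 120 mm², y = 160 mm, Ī = 43 690 667 mm⁴.
Top flange (beyond web): 89 × 18, A = 1 602 mm², y = 311 mm, Ī = 43 254 mm⁴.
Bottom flange (beyond web): 89 × 18, A = 1 602 mm², y = 9 mm, Ī = 43 254 mm⁴.
By symmetry the centroid is at mid-height, ȳ = 160 mm.
Transfer each piece to the centroidal x-axis using Ī + A·d² with d = y − 160:
  web: d = 0 mm → contributes +43 690 667 mm⁴
  top flange (beyond web): d = 151 mm → contributes +36 570 456 mm⁴
  bottom flange (beyond web): d = -151 mm → contributes +36 570 456 mm⁴
Total I = 116 831 579 mm⁴.
For the y-axis: x̄ = 28.2078 mm.
Repeating about the centroidal y-axis gives I_y = 7 655 999 mm⁴.
Polar second moment: J = I_x + I_y = 124 487 578 mm⁴.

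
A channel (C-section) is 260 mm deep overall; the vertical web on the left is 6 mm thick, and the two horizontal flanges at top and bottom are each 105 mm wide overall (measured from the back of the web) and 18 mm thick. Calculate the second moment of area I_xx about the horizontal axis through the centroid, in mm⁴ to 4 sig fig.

I_xx ≈ 6.106 × 10⁷ mm⁴

Break the section into simple shapes (no overlaps), measuring from the bottom-left corner of the bounding box.
Web: 6 × 260, A = 1 560 mm², y = 130 mm, Ī = 8 788 000 mm⁴.
Top flange (beyond web): 99 × 18, A = 1 782 mm², y = 251 mm, Ī = 48 114 mm⁴.
Bottom flange (beyond web): 99 × 18, A = 1 782 mm², y = 9 mm, Ī = 48 114 mm⁴.
By symmetry the centroid is at mid-height, ȳ = 130 mm.
Transfer each piece to the horizontal axis through the centroid using Ī + A·d² with d = y − 130:
  web: d = 0 mm → contributes +8 788 000 mm⁴
  top flange (beyond web): d = 121 mm → contributes +26 138 376 mm⁴
  bottom flange (beyond web): d = -121 mm → contributes +26 138 376 mm⁴
Total I = 61 064 752 mm⁴.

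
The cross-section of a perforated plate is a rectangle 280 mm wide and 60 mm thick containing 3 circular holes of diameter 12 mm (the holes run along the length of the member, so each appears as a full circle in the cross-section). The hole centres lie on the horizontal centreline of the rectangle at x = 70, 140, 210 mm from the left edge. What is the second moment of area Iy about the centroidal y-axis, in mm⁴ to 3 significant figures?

Decompose the section into non-overlapping parts with the origin at the bottom-left of its bounding rectangle.
Plate: 280 × 60, A = 16 800 mm², x = 140 mm, Ī = 109 760 000 mm⁴.
Hole 1 (subtracted): ⌀12, A = 113.1 mm², x = 70 mm, Ī = 1017.9 mm⁴.
Hole 2 (subtracted): ⌀12, A = 113.1 mm², x = 140 mm, Ī = 1017.9 mm⁴.
Hole 3 (subtracted): ⌀12, A = 113.1 mm², x = 210 mm, Ī = 1017.9 mm⁴.
By symmetry the centroid is at mid-width, x̄ = 140 mm.
Transfer each piece to the centroidal y-axis using Ī + A·d² with d = x − 140:
  plate: d = 0 mm → contributes +109 760 000 mm⁴
  hole 1: d = -70 mm → contributes −555 195 mm⁴
  hole 2: d = 0 mm → contributes −1017.9 mm⁴
  hole 3: d = 70 mm → contributes −555 195 mm⁴
Total I = 108 648 592 mm⁴.

Iy ≈ 1.09 × 10⁸ mm⁴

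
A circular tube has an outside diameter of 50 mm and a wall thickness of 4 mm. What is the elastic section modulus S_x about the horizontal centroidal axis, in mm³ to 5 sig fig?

S_x ≈ 6162.0 mm³

Decompose the section into non-overlapping parts with the origin at the bottom-left of its bounding rectangle.
Outer circle: ⌀50, A = 1963.495 mm², y = 25 mm, Ī = 306796.2 mm⁴.
Bore (subtracted): ⌀42, A = 1385.442 mm², y = 25 mm, Ī = 152 745 mm⁴.
By symmetry the centroid is at mid-height, ȳ = 25 mm.
All pieces are centred on the horizontal centroidal axis, so I = ΣĪ (holes subtracted) = 154051.1 mm⁴.
Extreme fibre distance c = 25 mm; S = I/c = 6162.045 mm³.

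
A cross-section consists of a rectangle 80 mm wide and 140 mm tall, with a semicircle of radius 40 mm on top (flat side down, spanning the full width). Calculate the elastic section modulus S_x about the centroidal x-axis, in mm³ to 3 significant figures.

Split into non-overlapping primitives; take the origin at the lower-left of the bounding box.
Rectangular body: 80 × 140, A = 11 200 mm², y = 70 mm, Ī = 18 293 333 mm⁴.
Semicircular cap: semicircle r = 40, A = 2513.3 mm², y = 156.98 mm, Ī = 280 978 mm⁴.
Centroid: ȳ = ΣA·y / ΣA = 85.94 mm.
Transfer each piece to the centroidal x-axis using Ī + A·d² with d = y − 85.94:
  rectangular body: d = -15.94 mm → contributes +21 139 233 mm⁴
  semicircular cap: d = 71.036 mm → contributes +12 963 269 mm⁴
Total I = 34 102 502 mm⁴.
Extreme fibre distance c = 94.06 mm; S = I/c = 362 563 mm³.

S_x ≈ 3.63 × 10⁵ mm³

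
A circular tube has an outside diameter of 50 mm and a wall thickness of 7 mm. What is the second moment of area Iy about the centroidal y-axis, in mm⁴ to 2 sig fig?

Treat the section as a set of non-overlapping primitives; coordinates are from the bounding-box lower-left.
Outer circle: ⌀50, A = 1 963 mm², x = 25 mm, Ī = 306 796 mm⁴.
Bore (subtracted): ⌀36, A = 1 018 mm², x = 25 mm, Ī = 82 448 mm⁴.
By symmetry the centroid is at mid-width, x̄ = 25 mm.
All pieces are centred on the centroidal y-axis, so I = ΣĪ (holes subtracted) = 224 348 mm⁴.

Iy ≈ 2.2 × 10⁵ mm⁴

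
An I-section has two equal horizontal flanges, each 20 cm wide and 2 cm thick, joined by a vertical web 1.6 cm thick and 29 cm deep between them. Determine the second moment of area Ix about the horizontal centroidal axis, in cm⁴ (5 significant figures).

Decompose the section into non-overlapping parts with the origin at the bottom-left of its bounding rectangle.
Bottom flange: 20 × 2, A = 40 cm², y = 1 cm, Ī = 13.33333 cm⁴.
Web: 1.6 × 29, A = 46.4 cm², y = 16.5 cm, Ī = 3251.867 cm⁴.
Top flange: 20 × 2, A = 40 cm², y = 32 cm, Ī = 13.33333 cm⁴.
By symmetry the centroid is at mid-height, ȳ = 16.5 cm.
Transfer each piece to the horizontal centroidal axis using Ī + A·d² with d = y − 16.5:
  bottom flange: d = -15.5 cm → contributes +9623.333 cm⁴
  web: d = 0 cm → contributes +3251.867 cm⁴
  top flange: d = 15.5 cm → contributes +9623.333 cm⁴
Total I = 22498.53 cm⁴.

Ix ≈ 2.2499 × 10⁴ cm⁴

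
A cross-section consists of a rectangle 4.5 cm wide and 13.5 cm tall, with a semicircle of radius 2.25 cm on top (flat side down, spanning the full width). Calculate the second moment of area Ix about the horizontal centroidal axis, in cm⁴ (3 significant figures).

Decompose the section into non-overlapping parts with the origin at the bottom-left of its bounding rectangle.
Rectangular body: 4.5 × 13.5, A = 60.75 cm², y = 6.75 cm, Ī = 922.64 cm⁴.
Semicircular cap: semicircle r = 2.25, A = 7.9522 cm², y = 14.455 cm, Ī = 2.813 cm⁴.
Centroid: ȳ = ΣA·y / ΣA = 7.6418 cm.
Transfer each piece to the horizontal centroidal axis using Ī + A·d² with d = y − 7.6418:
  rectangular body: d = -0.89183 cm → contributes +970.96 cm⁴
  semicircular cap: d = 6.8131 cm → contributes +371.94 cm⁴
Total I = 1342.9 cm⁴.

Ix ≈ 1340 cm⁴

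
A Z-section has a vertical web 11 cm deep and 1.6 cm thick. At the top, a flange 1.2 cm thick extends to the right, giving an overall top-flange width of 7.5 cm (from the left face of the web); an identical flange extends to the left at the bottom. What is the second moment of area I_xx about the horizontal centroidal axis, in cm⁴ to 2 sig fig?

I_xx ≈ 520 cm⁴

Split into non-overlapping primitives; take the origin at the lower-left of the bounding box.
Web: 1.6 × 11, A = 17.6 cm², y = 5.5 cm, Ī = 177.5 cm⁴.
Top flange (beyond web): 5.9 × 1.2, A = 7.08 cm², y = 10.4 cm, Ī = 0.8496 cm⁴.
Bottom flange (beyond web): 5.9 × 1.2, A = 7.08 cm², y = 0.6 cm, Ī = 0.8496 cm⁴.
Centroid: ȳ = ΣA·y / ΣA = 5.5 cm.
Transfer each piece to the horizontal centroidal axis using Ī + A·d² with d = y − 5.5:
  web: d = 0 cm → contributes +177.5 cm⁴
  top flange (beyond web): d = 4.9 cm → contributes +170.8 cm⁴
  bottom flange (beyond web): d = -4.9 cm → contributes +170.8 cm⁴
Total I = 519.1 cm⁴.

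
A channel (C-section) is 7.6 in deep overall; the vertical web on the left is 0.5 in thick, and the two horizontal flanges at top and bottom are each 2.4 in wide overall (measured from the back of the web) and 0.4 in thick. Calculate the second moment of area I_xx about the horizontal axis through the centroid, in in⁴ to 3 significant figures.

I_xx ≈ 38.0 in⁴

Break the section into simple shapes (no overlaps), measuring from the bottom-left corner of the bounding box.
Web: 0.5 × 7.6, A = 3.8 in², y = 3.8 in, Ī = 18.291 in⁴.
Top flange (beyond web): 1.9 × 0.4, A = 0.76 in², y = 7.4 in, Ī = 0.010133 in⁴.
Bottom flange (beyond web): 1.9 × 0.4, A = 0.76 in², y = 0.2 in, Ī = 0.010133 in⁴.
By symmetry the centroid is at mid-height, ȳ = 3.8 in.
Transfer each piece to the horizontal axis through the centroid using Ī + A·d² with d = y − 3.8:
  web: d = 0 in → contributes +18.291 in⁴
  top flange (beyond web): d = 3.6 in → contributes +9.8597 in⁴
  bottom flange (beyond web): d = -3.6 in → contributes +9.8597 in⁴
Total I = 38.01 in⁴.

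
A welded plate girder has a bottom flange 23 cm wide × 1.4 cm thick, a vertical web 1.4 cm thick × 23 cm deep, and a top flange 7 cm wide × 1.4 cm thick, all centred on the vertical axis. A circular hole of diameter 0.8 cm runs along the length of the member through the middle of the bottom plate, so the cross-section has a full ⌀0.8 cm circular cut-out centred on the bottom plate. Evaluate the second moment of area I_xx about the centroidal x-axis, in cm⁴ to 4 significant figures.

Break the section into simple shapes (no overlaps), measuring from the bottom-left corner of the bounding box.
Bottom plate: 23 × 1.4, A = 32.2 cm², y = 0.7 cm, Ī = 5.25933 cm⁴.
Web plate: 1.4 × 23, A = 32.2 cm², y = 12.9 cm, Ī = 1419.48 cm⁴.
Top plate: 7 × 1.4, A = 9.8 cm², y = 25.1 cm, Ī = 1.60067 cm⁴.
Hole (subtracted): ⌀0.8, A = 0.502655 cm², y = 0.7 cm, Ī = 0.0201062 cm⁴.
Centroid: ȳ = ΣA·y / ΣA = 9.27507 cm.
Transfer each piece to the centroidal x-axis using Ī + A·d² with d = y − 9.27507:
  bottom plate: d = -8.57507 cm → contributes +2372.98 cm⁴
  web plate: d = 3.62493 cm → contributes +1842.59 cm⁴
  top plate: d = 15.8249 cm → contributes +2455.8 cm⁴
  hole: d = -8.57507 cm → contributes −36.9812 cm⁴
Total I = 6634.4 cm⁴.

I_xx ≈ 6634 cm⁴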